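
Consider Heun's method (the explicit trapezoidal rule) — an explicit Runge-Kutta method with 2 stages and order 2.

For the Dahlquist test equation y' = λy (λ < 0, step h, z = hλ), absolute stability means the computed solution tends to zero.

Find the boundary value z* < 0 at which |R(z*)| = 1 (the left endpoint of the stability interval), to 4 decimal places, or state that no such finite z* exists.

Test eqn y'=λy, z=hλ:
  order 2, 2-stage ⇒ R(z)=1+z+z^2/2
  (e.g. R(-0.32)=0.73120, |R|=0.73120)

Boundary: |R(x)|=1, x<0.
x=-0.32: |R|=0.7312
|R(-1.25)|=0.5312 |R(-1.09)|=0.5040 |R(-0.69)|=0.5481
Bisect:
  x_lo=-2.6759 |R|=1.9043  x_hi=-0.3735 |R|=0.6962
  mid=-1.52470 |R|=0.63766 →hi
  mid=-2.10029 |R|=1.10532 →lo
  mid=-1.81249 |R|=0.83007 →hi
  mid=-1.95639 |R|=0.95734 →hi
  mid=-2.02834 |R|=1.02874 →lo
  mid=-1.99237 |R|=0.99239 →hi
  mid=-2.01035 |R|=1.01041 →lo
  ...
  [-2.00009,-1.99995] ⇒ x*=-2.0000
Stable set (-2.0000, 0).

z* = -2.0000.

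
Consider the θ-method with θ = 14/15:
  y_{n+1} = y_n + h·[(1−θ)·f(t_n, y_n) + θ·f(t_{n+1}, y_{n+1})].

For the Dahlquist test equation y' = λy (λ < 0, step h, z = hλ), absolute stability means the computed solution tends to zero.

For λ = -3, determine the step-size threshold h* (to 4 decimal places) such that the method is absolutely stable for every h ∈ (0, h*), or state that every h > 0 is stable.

On y'=λy, z=hλ:
  y_{n+1} = y_n + z·[1/15·y_n + 14/15·y_{n+1}] ⇒ (1 − 14/15z)y_{n+1} = (1 + 1/15z)y_n
  so R(z) = (1 + 1/15z)/(1 − 14/15z).

Boundary: |R(x)|=1, x<0.
x=-0.95: |R|=0.4965
x=-2: |R|=0.3023
x=-10: |R|=0.0323
x=-100: |R|=0.0601
θ=14/15≥1/2 ⇒ |1+1/15x|<|1−14/15x| ∀x<0 ⇒ unbounded interval.

(−∞, 0) — no finite endpoint. Any h>0 works for λ=-3.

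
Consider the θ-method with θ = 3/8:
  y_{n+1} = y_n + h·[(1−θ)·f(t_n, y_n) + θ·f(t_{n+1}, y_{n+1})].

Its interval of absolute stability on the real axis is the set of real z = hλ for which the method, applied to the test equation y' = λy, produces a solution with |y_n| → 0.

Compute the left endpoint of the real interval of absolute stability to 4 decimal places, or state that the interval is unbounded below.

On y'=λy, z=hλ:
  y_{n+1} = y_n + z·[5/8·y_n + 3/8·y_{n+1}] ⇒ (1 − 3/8z)y_{n+1} = (1 + 5/8z)y_n
  Hence R(z) = (1 + 5/8z)/(1 − 3/8z).

Boundary: |R(x)|=1, x<0.
x=-1.52: |R|=0.0318
R=−1: 1+5/8x = −1+3/8x ⇒ -1/4x=2 ⇒ x=2/(-1/4)=-8.0000
Confirm numerically:
  x=-7.927: |R|=0.99541 <1
  x=-6.069: |R|=0.85263 <1
  x=-3.815: |R|=0.56956 <1
  x=-8.381: |R|=1.02299 >1
  x=-8.333: |R|=1.02018 >1
  x=-8.121: |R|=1.00748 >1
Interval (-8.0000, 0).

left endpoint -8.0000.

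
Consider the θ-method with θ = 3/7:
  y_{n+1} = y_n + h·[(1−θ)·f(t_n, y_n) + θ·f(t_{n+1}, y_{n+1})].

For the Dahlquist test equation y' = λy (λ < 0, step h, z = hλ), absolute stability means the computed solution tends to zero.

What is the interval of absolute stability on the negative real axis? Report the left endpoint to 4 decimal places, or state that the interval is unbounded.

With y'=λy (z=hλ):
  y_{n+1} = y_n + z·[4/7·y_n + 3/7·y_{n+1}] ⇒ (1 − 3/7z)y_{n+1} = (1 + 4/7z)y_n
  R(z) = (1 + 4/7z)/(1 − 3/7z).

Find x<0 with |R(x)|<1.
x=-0.8: |R|=0.4043
R=−1: 1+4/7x = −1+3/7x ⇒ -1/7x=2 ⇒ x=2/(-1/7)=-14.0000
Confirm numerically:
  x=-13.141: |R|=0.98150 <1
  x=-12.879: |R|=0.97544 <1
  x=-5.670: |R|=0.65306 <1
  x=-14.570: |R|=1.01124 >1
  x=-14.420: |R|=1.00836 >1
Interval (-14.0000, 0).

(-14.0000, 0).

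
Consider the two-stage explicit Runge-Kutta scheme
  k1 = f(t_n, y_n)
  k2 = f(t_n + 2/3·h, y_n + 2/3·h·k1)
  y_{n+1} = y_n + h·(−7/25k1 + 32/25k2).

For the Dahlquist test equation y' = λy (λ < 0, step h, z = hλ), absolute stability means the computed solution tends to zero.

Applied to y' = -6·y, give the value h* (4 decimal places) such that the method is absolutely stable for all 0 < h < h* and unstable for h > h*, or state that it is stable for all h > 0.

On y'=λy, z=hλ:
  k1=λy_n ⇒ h·k1=z·y_n;  k2=λ(1+2/3z)y_n ⇒ h·k2=z(1+2/3z)y_n
  y_{n+1}/y_n = 1 − 7/25z + 32/25z(1+2/3z) = 1 + z + 64/75z²
  so R(z) = 1 + z + 64/75z².

Solve |R(x)|<1 on ℝ⁻.
x=-1.78: |R|=1.9237
R=1: x+64/75x²=0 ⇒ x=−75/64=-1.1719; min R=1−1/(4·64/75)=0.7070>−1
Confirm numerically:
  x=-1.070: |R|=0.90698 <1
  x=-0.932: |R|=0.80923 <1
  x=-0.481: |R|=0.71643 <1
  x=-1.434: |R|=1.32076 >1
  x=-1.336: |R|=1.18711 >1
So |R|<1 on (-1.1719, 0).

(-1.1719,0); λ=-6 ⇒ h* = (75/64)/6 = 0.1953.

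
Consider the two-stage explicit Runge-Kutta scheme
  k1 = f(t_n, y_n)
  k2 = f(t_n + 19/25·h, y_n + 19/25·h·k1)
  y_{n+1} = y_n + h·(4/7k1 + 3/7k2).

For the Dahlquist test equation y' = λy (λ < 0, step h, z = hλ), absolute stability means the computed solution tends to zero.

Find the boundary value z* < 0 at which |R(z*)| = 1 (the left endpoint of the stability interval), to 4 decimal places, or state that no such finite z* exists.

With y'=λy (z=hλ):
  k1=λy_n ⇒ h·k1=z·y_n;  k2=λ(1+19/25z)y_n ⇒ h·k2=z(1+19/25z)y_n
  y_{n+1}/y_n = 1 + 4/7z + 3/7z(1+19/25z) = 1 + z + 57/175z²
  Hence R(z) = 1 + z + 57/175z².

Solve |R(x)|<1 on ℝ⁻.
x=-0.51: |R|=0.5747
R=1: x+57/175x²=0 ⇒ x=−175/57=-3.0702; min R=1−1/(4·57/175)=0.2325>−1
Confirm numerically:
  x=-2.989: |R|=0.92097 <1
  x=-2.849: |R|=0.79476 <1
  x=-2.767: |R|=0.72676 <1
  x=-2.251: |R|=0.39939 <1
  x=-3.577: |R|=1.59049 >1
  x=-3.575: |R|=1.58783 >1
Interval (-3.0702, 0).

z* = -3.0702.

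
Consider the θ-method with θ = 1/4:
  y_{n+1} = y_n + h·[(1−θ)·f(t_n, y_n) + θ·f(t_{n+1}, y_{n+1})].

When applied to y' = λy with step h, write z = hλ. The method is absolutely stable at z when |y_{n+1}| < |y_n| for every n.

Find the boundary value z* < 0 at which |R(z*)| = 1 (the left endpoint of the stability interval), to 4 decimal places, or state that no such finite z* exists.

z* = -4.0000.

Set f=λy, z=hλ:
  y_{n+1} = y_n + z·[3/4·y_n + 1/4·y_{n+1}] ⇒ (1 − 1/4z)y_{n+1} = (1 + 3/4z)y_n
  R(z) = (1 + 3/4z)/(1 − 1/4z).

Find x<0 with |R(x)|<1.
x=-1.07: |R|=0.1558
R=−1: 1+3/4x = −1+1/4x ⇒ -1/2x=2 ⇒ x=2/(-1/2)=-4.0000
Confirm numerically:
  x=-3.784: |R|=0.94450 <1
  x=-3.677: |R|=0.91585 <1
  x=-3.367: |R|=0.82815 <1
  x=-2.655: |R|=0.59579 <1
  x=-4.465: |R|=1.10986 >1
  x=-4.429: |R|=1.10179 >1
Interval (-4.0000, 0).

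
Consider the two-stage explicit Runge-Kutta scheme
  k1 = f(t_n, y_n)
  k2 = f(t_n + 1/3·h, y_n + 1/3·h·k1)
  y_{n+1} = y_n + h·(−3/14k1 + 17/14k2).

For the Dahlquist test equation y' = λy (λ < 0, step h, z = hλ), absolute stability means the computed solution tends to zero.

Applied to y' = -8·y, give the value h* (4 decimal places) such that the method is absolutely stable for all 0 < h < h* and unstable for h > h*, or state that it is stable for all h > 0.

(-2.4706,0); λ=-8 ⇒ h* = (42/17)/8 = 0.3088.

Test eqn y'=λy, z=hλ:
  k1=λy_n ⇒ h·k1=z·y_n;  k2=λ(1+1/3z)y_n ⇒ h·k2=z(1+1/3z)y_n
  y_{n+1}/y_n = 1 − 3/14z + 17/14z(1+1/3z) = 1 + z + 17/42z²
  so R(z) = 1 + z + 17/42z².

Solve |R(x)|<1 on ℝ⁻.
x=-0.8: |R|=0.4590
R=1: x+17/42x²=0 ⇒ x=−42/17=-2.4706; min R=1−1/(4·17/42)=0.3824>−1
Confirm numerically:
  x=-2.035: |R|=0.64121 <1
  x=-1.809: |R|=0.51558 <1
  x=-1.350: |R|=0.38768 <1
  x=-0.988: |R|=0.40711 <1
  x=-3.036: |R|=1.69481 >1
  x=-2.559: |R|=1.09158 >1
Interval (-2.4706, 0).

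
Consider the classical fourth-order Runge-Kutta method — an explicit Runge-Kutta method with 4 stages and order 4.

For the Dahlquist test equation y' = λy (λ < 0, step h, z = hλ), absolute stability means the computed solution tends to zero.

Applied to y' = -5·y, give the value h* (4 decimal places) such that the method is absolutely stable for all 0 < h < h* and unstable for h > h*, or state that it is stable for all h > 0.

With y'=λy (z=hλ):
  order 4, 4-stage ⇒ R(z)=1+z+z^2/2+z^3/6+z^4/24
  (e.g. R(-0.92)=0.40327, |R|=0.40327)

Boundary: |R(x)|=1, x<0.
x=-0.92: |R|=0.4033
|R(-2.9)|=1.1872 |R(-2.62)|=0.7781 |R(-2.18)|=0.4105
Bisect:
  x_lo=-3.3593 |R|=2.2712  x_hi=-0.3861 |R|=0.6798
  mid=-1.87270 |R|=0.29867 →hi
  mid=-2.61602 |R|=0.77337 →hi
  mid=-2.98767 |R|=1.35054 →lo
  mid=-2.80184 |R|=1.02524 →lo
  mid=-2.70893 |R|=0.89084 →hi
  mid=-2.75539 |R|=0.95584 →hi
  mid=-2.77862 |R|=0.98998 →hi
  mid=-2.79023 |R|=1.00747 →lo
  mid=-2.78442 |R|=0.99869 →hi
  mid=-2.78733 |R|=1.00307 →lo
  ...
  [-2.78533,-2.78515] ⇒ x*=-2.7853
Interval (-2.7853, 0).

(-2.7853,0); λ=-5 ⇒ h* = 0.5571.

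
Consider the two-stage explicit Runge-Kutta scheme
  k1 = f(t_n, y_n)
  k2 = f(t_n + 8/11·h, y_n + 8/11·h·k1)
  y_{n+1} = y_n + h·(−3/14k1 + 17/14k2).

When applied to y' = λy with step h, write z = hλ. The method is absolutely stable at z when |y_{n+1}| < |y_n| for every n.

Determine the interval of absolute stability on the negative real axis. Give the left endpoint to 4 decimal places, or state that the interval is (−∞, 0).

Test eqn y'=λy, z=hλ:
  k1=λy_n ⇒ h·k1=z·y_n;  k2=λ(1+8/11z)y_n ⇒ h·k2=z(1+8/11z)y_n
  y_{n+1}/y_n = 1 − 3/14z + 17/14z(1+8/11z) = 1 + z + 68/77z²
  ⇒ R(z) = 1 + z + 68/77z².

Boundary: |R(x)|=1, x<0.
x=-0.81: |R|=0.7694
R=1: x+68/77x²=0 ⇒ x=−77/68=-1.1324; min R=1−1/(4·68/77)=0.7169>−1
Confirm numerically:
  x=-0.753: |R|=0.74774 <1
  x=-0.751: |R|=0.74708 <1
  x=-0.704: |R|=0.73369 <1
  x=-0.594: |R|=0.71760 <1
  x=-1.661: |R|=1.77545 >1
  x=-1.633: |R|=1.72200 >1
  x=-1.403: |R|=1.33534 >1
Stable set (-1.1324, 0).

(-1.1324, 0).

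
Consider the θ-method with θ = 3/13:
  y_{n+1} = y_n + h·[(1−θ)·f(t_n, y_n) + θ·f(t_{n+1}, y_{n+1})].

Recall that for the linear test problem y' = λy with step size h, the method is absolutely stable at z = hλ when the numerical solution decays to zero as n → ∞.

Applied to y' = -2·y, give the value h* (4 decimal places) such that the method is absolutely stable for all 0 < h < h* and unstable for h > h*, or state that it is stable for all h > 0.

With y'=λy (z=hλ):
  y_{n+1} = y_n + z·[10/13·y_n + 3/13·y_{n+1}] ⇒ (1 − 3/13z)y_{n+1} = (1 + 10/13z)y_n
  Hence R(z) = (1 + 10/13z)/(1 − 3/13z).

Boundary: |R(x)|=1, x<0.
x=-1.47: |R|=0.0976
R=−1: 1+10/13x = −1+3/13x ⇒ -7/13x=2 ⇒ x=2/(-7/13)=-3.7143
Confirm numerically:
  x=-3.222: |R|=0.84797 <1
  x=-2.522: |R|=0.59418 <1
  x=-2.342: |R|=0.52032 <1
  x=-3.955: |R|=1.06777 >1
  x=-3.882: |R|=1.04763 >1
Interval (-3.7143, 0).

(-3.7143,0); λ=-2 ⇒ h* = (26/7)/2 = 1.8571.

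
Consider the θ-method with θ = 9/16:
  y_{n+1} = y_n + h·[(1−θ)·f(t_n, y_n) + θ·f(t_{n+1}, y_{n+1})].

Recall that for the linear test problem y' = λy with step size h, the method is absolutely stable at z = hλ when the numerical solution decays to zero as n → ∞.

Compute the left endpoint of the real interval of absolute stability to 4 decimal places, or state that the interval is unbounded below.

unbounded; (−∞, 0).

Set f=λy, z=hλ:
  y_{n+1} = y_n + z·[7/16·y_n + 9/16·y_{n+1}] ⇒ (1 − 9/16z)y_{n+1} = (1 + 7/16z)y_n
  so R(z) = (1 + 7/16z)/(1 − 9/16z).

Find x<0 with |R(x)|<1.
x=-0.87: |R|=0.4159
x=-2: |R|=0.0588
x=-10: |R|=0.5094
x=-100: |R|=0.7467
θ=9/16≥1/2 ⇒ |1+7/16x|<|1−9/16x| ∀x<0 ⇒ interval (−∞,0).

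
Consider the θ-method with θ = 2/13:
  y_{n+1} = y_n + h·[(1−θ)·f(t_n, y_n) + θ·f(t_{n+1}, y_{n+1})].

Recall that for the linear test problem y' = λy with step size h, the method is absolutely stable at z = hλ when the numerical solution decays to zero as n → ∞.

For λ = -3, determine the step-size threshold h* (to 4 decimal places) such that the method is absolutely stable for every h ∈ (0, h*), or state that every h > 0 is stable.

Set f=λy, z=hλ:
  y_{n+1} = y_n + z·[11/13·y_n + 2/13·y_{n+1}] ⇒ (1 − 2/13z)y_{n+1} = (1 + 11/13z)y_n
  so R(z) = (1 + 11/13z)/(1 − 2/13z).

Find x<0 with |R(x)|<1.
x=-1.33: |R|=0.1041
R=−1: 1+11/13x = −1+2/13x ⇒ -9/13x=2 ⇒ x=2/(-9/13)=-2.8889
Confirm numerically:
  x=-2.759: |R|=0.93687 <1
  x=-2.144: |R|=0.61222 <1
  x=-1.724: |R|=0.36260 <1
  x=-3.011: |R|=1.05778 >1
  x=-2.948: |R|=1.02815 >1
Interval (-2.8889, 0).

(-2.8889,0); λ=-3 ⇒ h* = (26/9)/3 = 0.9630.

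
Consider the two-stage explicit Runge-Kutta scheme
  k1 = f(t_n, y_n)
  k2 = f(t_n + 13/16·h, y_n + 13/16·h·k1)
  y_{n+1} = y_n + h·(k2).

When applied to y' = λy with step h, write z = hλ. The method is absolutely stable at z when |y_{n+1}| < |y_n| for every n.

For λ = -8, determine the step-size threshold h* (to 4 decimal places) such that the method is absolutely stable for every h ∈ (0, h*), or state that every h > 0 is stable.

With y'=λy (z=hλ):
  k1=λy_n ⇒ h·k1=z·y_n;  k2=λ(1+13/16z)y_n ⇒ h·k2=z(1+13/16z)y_n
  y_{n+1}/y_n = 1 + z(1+13/16z) = 1 + z + 13/16z²
  so R(z) = 1 + z + 13/16z².

Solve |R(x)|<1 on ℝ⁻.
x=-0.4: |R|=0.7300
R=1: x+13/16x²=0 ⇒ x=−16/13=-1.2308; min R=1−1/(4·13/16)=0.6923>−1
Confirm numerically:
  x=-1.157: |R|=0.93065 <1
  x=-1.099: |R|=0.88234 <1
  x=-0.558: |R|=0.69498 <1
  x=-1.810: |R|=1.85183 >1
  x=-1.771: |R|=1.77736 >1
So |R|<1 on (-1.2308, 0).

(-1.2308,0); λ=-8 ⇒ h* = (16/13)/8 = 0.1538.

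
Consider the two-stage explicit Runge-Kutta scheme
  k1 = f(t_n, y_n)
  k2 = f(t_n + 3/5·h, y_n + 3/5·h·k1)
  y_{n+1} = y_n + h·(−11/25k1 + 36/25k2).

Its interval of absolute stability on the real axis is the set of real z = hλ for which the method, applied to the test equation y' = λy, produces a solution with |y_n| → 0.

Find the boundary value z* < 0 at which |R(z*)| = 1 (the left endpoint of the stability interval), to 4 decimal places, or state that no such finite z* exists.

On y'=λy, z=hλ:
  k1=λy_n ⇒ h·k1=z·y_n;  k2=λ(1+3/5z)y_n ⇒ h·k2=z(1+3/5z)y_n
  y_{n+1}/y_n = 1 − 11/25z + 36/25z(1+3/5z) = 1 + z + 108/125z²
  ⇒ R(z) = 1 + z + 108/125z².

Solve |R(x)|<1 on ℝ⁻.
x=-0.38: |R|=0.7448
R=1: x+108/125x²=0 ⇒ x=−125/108=-1.1574; min R=1−1/(4·108/125)=0.7106>−1
Confirm numerically:
  x=-1.055: |R|=0.90665 <1
  x=-1.006: |R|=0.86840 <1
  x=-0.976: |R|=0.84703 <1
  x=-1.745: |R|=1.88590 >1
  x=-1.713: |R|=1.82229 >1
  x=-1.338: |R|=1.20877 >1
Stable set (-1.1574, 0).

z* = -1.1574.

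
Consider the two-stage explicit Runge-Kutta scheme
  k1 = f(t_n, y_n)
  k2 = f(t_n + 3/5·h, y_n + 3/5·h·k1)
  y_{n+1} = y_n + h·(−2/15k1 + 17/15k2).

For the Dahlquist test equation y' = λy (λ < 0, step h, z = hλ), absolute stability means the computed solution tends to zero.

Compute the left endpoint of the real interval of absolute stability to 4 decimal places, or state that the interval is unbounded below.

Set f=λy, z=hλ:
  k1=λy_n ⇒ h·k1=z·y_n;  k2=λ(1+3/5z)y_n ⇒ h·k2=z(1+3/5z)y_n
  y_{n+1}/y_n = 1 − 2/15z + 17/15z(1+3/5z) = 1 + z + 17/25z²
  so R(z) = 1 + z + 17/25z².

Need |R(x)|<1, x<0.
x=-1.19: |R|=0.7729
R=1: x+17/25x²=0 ⇒ x=−25/17=-1.4706; min R=1−1/(4·17/25)=0.6324>−1
Confirm numerically:
  x=-1.322: |R|=0.86643 <1
  x=-1.162: |R|=0.75617 <1
  x=-1.118: |R|=0.73195 <1
  x=-0.683: |R|=0.63421 <1
  x=-1.863: |R|=1.49712 >1
  x=-1.574: |R|=1.11068 >1
  x=-1.571: |R|=1.10727 >1
So |R|<1 on (-1.4706, 0).

left endpoint -1.4706.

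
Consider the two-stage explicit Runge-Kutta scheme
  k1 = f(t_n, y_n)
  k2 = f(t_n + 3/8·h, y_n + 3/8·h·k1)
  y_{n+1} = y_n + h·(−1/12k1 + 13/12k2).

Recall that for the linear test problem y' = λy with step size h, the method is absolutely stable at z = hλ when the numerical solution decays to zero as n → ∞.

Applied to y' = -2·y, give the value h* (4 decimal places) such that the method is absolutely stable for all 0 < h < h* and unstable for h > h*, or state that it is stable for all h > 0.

(-2.4615,0); λ=-2 ⇒ h* = (32/13)/2 = 1.2308.

Test eqn y'=λy, z=hλ:
  k1=λy_n ⇒ h·k1=z·y_n;  k2=λ(1+3/8z)y_n ⇒ h·k2=z(1+3/8z)y_n
  y_{n+1}/y_n = 1 − 1/12z + 13/12z(1+3/8z) = 1 + z + 13/32z²
  ⇒ R(z) = 1 + z + 13/32z².

Find x<0 with |R(x)|<1.
x=-0.88: |R|=0.4346
R=1: x+13/32x²=0 ⇒ x=−32/13=-2.4615; min R=1−1/(4·13/32)=0.3846>−1
Confirm numerically:
  x=-2.388: |R|=0.92866 <1
  x=-2.103: |R|=0.69368 <1
  x=-1.276: |R|=0.38545 <1
  x=-2.966: |R|=1.60784 >1
  x=-2.952: |R|=1.58819 >1
Stable set (-2.4615, 0).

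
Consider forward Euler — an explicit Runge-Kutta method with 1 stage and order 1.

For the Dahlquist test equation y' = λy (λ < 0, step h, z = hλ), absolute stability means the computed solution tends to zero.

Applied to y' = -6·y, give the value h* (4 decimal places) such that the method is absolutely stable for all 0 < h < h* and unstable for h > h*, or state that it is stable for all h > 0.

(-2.0000,0); λ=-6 ⇒ h* = 0.3333.

With y'=λy (z=hλ):
  order 1, 1-stage ⇒ R(z)=1+z
  (e.g. R(-1.79)=-0.79000, |R|=0.79000)

Find x<0 with |R(x)|<1.
x=-1.79: |R|=0.7900
|R(-2.22)|=1.2200 |R(-1.95)|=0.9500 |R(-1.74)|=0.7400
Bisect:
  x_lo=-2.3660 |R|=1.3660  x_hi=-0.2951 |R|=0.7049
  mid=-1.33056 |R|=0.33056 →hi
  mid=-1.84826 |R|=0.84826 →hi
  mid=-2.10712 |R|=1.10712 →lo
  mid=-1.97769 |R|=0.97769 →hi
  mid=-2.04240 |R|=1.04240 →lo
  mid=-2.01005 |R|=1.01005 →lo
  mid=-1.99387 |R|=0.99387 →hi
  mid=-2.00196 |R|=1.00196 →lo
  mid=-1.99791 |R|=0.99791 →hi
  mid=-1.99993 |R|=0.99993 →hi
  ...
  [-2.00006,-1.99993] ⇒ x*=-2.0000
Stable set (-2.0000, 0).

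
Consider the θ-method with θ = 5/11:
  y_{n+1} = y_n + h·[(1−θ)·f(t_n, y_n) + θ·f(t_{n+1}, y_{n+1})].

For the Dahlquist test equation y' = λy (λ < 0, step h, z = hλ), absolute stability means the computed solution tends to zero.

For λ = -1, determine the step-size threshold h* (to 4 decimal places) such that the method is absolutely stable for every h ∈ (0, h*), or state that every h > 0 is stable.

Set f=λy, z=hλ:
  y_{n+1} = y_n + z·[6/11·y_n + 5/11·y_{n+1}] ⇒ (1 − 5/11z)y_{n+1} = (1 + 6/11z)y_n
  Hence R(z) = (1 + 6/11z)/(1 − 5/11z).

Solve |R(x)|<1 on ℝ⁻.
x=-1.09: |R|=0.2711
R=−1: 1+6/11x = −1+5/11x ⇒ -1/11x=2 ⇒ x=2/(-1/11)=-22.0000
Confirm numerically:
  x=-16.599: |R|=0.94254 <1
  x=-16.133: |R|=0.93600 <1
  x=-10.443: |R|=0.81718 <1
  x=-22.368: |R|=1.00300 >1
  x=-22.093: |R|=1.00077 >1
Stable set (-22.0000, 0).

(-22.0000,0); λ=-1 ⇒ h* = (22)/1 = 22.0000.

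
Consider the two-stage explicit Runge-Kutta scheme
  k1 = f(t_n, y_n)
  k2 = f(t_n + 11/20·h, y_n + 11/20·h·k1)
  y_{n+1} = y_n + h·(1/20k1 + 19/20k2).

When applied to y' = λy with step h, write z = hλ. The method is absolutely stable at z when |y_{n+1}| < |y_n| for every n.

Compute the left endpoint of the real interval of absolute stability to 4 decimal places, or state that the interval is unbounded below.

With y'=λy (z=hλ):
  k1=λy_n ⇒ h·k1=z·y_n;  k2=λ(1+11/20z)y_n ⇒ h·k2=z(1+11/20z)y_n
  y_{n+1}/y_n = 1 + 1/20z + 19/20z(1+11/20z) = 1 + z + 209/400z²
  Hence R(z) = 1 + z + 209/400z².

Solve |R(x)|<1 on ℝ⁻.
x=-1.79: |R|=0.8841
R=1: x+209/400x²=0 ⇒ x=−400/209=-1.9139; min R=1−1/(4·209/400)=0.5215>−1
Confirm numerically:
  x=-1.878: |R|=0.96480 <1
  x=-1.828: |R|=0.91798 <1
  x=-1.736: |R|=0.83866 <1
  x=-1.724: |R|=0.82896 <1
  x=-2.383: |R|=1.58412 >1
  x=-2.059: |R|=1.15613 >1
Interval (-1.9139, 0).

left endpoint -1.9139.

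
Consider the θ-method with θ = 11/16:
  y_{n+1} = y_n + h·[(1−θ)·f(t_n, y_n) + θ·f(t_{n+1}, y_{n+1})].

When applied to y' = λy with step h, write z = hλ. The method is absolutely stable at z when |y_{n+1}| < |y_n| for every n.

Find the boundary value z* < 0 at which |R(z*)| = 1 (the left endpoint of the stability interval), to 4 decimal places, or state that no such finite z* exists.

(−∞, 0) — no finite endpoint.

With y'=λy (z=hλ):
  y_{n+1} = y_n + z·[5/16·y_n + 11/16·y_{n+1}] ⇒ (1 − 11/16z)y_{n+1} = (1 + 5/16z)y_n
  ⇒ R(z) = (1 + 5/16z)/(1 − 11/16z).

Boundary: |R(x)|=1, x<0.
x=-0.92: |R|=0.4364
x=-2: |R|=0.1579
x=-10: |R|=0.2698
x=-100: |R|=0.4337
θ=11/16≥1/2 ⇒ |1+5/16x|<|1−11/16x| ∀x<0 ⇒ unbounded interval.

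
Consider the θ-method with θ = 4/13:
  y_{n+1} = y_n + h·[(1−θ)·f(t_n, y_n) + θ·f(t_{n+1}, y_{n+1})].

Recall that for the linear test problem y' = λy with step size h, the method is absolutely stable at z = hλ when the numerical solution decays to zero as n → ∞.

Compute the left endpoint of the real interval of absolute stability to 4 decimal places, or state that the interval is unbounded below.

Test eqn y'=λy, z=hλ:
  y_{n+1} = y_n + z·[9/13·y_n + 4/13·y_{n+1}] ⇒ (1 − 4/13z)y_{n+1} = (1 + 9/13z)y_n
  R(z) = (1 + 9/13z)/(1 − 4/13z).

Boundary: |R(x)|=1, x<0.
x=-1.63: |R|=0.0856
R=−1: 1+9/13x = −1+4/13x ⇒ -5/13x=2 ⇒ x=2/(-5/13)=-5.2000
Confirm numerically:
  x=-4.957: |R|=0.96299 <1
  x=-3.825: |R|=0.75707 <1
  x=-2.747: |R|=0.48870 <1
  x=-5.616: |R|=1.05865 >1
  x=-5.608: |R|=1.05758 >1
  x=-5.577: |R|=1.05339 >1
Interval (-5.2000, 0).

z* = -5.2000.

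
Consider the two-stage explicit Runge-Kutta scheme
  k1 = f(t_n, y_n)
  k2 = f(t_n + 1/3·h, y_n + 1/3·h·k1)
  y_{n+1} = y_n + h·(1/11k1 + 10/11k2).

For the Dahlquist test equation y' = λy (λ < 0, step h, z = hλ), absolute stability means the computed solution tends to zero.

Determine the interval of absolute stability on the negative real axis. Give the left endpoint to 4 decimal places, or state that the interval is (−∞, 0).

Set f=λy, z=hλ:
  k1=λy_n ⇒ h·k1=z·y_n;  k2=λ(1+1/3z)y_n ⇒ h·k2=z(1+1/3z)y_n
  y_{n+1}/y_n = 1 + 1/11z + 10/11z(1+1/3z) = 1 + z + 10/33z²
  ⇒ R(z) = 1 + z + 10/33z².

Find x<0 with |R(x)|<1.
x=-0.95: |R|=0.3235
R=1: x+10/33x²=0 ⇒ x=−33/10=-3.3000; min R=1−1/(4·10/33)=0.1750>−1
Confirm numerically:
  x=-2.626: |R|=0.46366 <1
  x=-2.601: |R|=0.44906 <1
  x=-2.479: |R|=0.38325 <1
  x=-2.444: |R|=0.36604 <1
  x=-3.758: |R|=1.52156 >1
  x=-3.465: |R|=1.17325 >1
Interval (-3.3000, 0).

(-3.3000, 0).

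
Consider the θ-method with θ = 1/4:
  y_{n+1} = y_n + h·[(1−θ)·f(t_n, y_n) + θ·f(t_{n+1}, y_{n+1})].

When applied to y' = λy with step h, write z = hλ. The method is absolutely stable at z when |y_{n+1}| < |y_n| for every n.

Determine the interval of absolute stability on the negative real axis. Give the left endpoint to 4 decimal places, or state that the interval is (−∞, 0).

Test eqn y'=λy, z=hλ:
  y_{n+1} = y_n + z·[3/4·y_n + 1/4·y_{n+1}] ⇒ (1 − 1/4z)y_{n+1} = (1 + 3/4z)y_n
  ⇒ R(z) = (1 + 3/4z)/(1 − 1/4z).

Boundary: |R(x)|=1, x<0.
x=-1.45: |R|=0.0642
R=−1: 1+3/4x = −1+1/4x ⇒ -1/2x=2 ⇒ x=2/(-1/2)=-4.0000
Confirm numerically:
  x=-3.606: |R|=0.89640 <1
  x=-3.293: |R|=0.80612 <1
  x=-3.216: |R|=0.78271 <1
  x=-4.183: |R|=1.04473 >1
  x=-4.060: |R|=1.01489 >1
Stable set (-4.0000, 0).

(-4.0000, 0).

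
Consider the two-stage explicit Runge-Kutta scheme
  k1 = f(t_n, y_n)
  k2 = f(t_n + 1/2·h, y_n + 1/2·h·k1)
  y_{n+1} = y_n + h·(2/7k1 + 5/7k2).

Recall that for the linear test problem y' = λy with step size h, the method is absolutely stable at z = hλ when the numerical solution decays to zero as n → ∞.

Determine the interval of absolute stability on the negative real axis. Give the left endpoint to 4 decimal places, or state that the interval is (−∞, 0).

On y'=λy, z=hλ:
  k1=λy_n ⇒ h·k1=z·y_n;  k2=λ(1+1/2z)y_n ⇒ h·k2=z(1+1/2z)y_n
  y_{n+1}/y_n = 1 + 2/7z + 5/7z(1+1/2z) = 1 + z + 5/14z²
  ⇒ R(z) = 1 + z + 5/14z².

Find x<0 with |R(x)|<1.
x=-1.16: |R|=0.3206
R=1: x+5/14x²=0 ⇒ x=−14/5=-2.8000; min R=1−1/(4·5/14)=0.3000>−1
Confirm numerically:
  x=-2.136: |R|=0.49346 <1
  x=-2.107: |R|=0.47852 <1
  x=-1.953: |R|=0.40922 <1
  x=-1.768: |R|=0.34837 <1
  x=-3.215: |R|=1.47651 >1
  x=-2.839: |R|=1.03954 >1
So |R|<1 on (-2.8000, 0).

(-2.8000, 0).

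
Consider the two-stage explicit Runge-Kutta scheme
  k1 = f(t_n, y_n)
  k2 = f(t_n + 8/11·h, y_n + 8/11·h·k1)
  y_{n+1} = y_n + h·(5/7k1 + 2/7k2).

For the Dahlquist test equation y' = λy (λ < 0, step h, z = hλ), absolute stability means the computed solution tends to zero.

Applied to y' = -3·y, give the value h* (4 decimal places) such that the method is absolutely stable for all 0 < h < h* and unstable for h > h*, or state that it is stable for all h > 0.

(-4.8125,0); λ=-3 ⇒ h* = (77/16)/3 = 1.6042.

Test eqn y'=λy, z=hλ:
  k1=λy_n ⇒ h·k1=z·y_n;  k2=λ(1+8/11z)y_n ⇒ h·k2=z(1+8/11z)y_n
  y_{n+1}/y_n = 1 + 5/7z + 2/7z(1+8/11z) = 1 + z + 16/77z²
  Hence R(z) = 1 + z + 16/77z².

Need |R(x)|<1, x<0.
x=-0.52: |R|=0.5362
R=1: x+16/77x²=0 ⇒ x=−77/16=-4.8125; min R=1−1/(4·16/77)=-0.2031>−1
Confirm numerically:
  x=-4.759: |R|=0.94709 <1
  x=-4.201: |R|=0.46620 <1
  x=-3.854: |R|=0.23240 <1
  x=-2.660: |R|=0.18975 <1
  x=-5.406: |R|=1.66669 >1
  x=-5.214: |R|=1.43500 >1
  x=-5.164: |R|=1.37717 >1
Stable set (-4.8125, 0).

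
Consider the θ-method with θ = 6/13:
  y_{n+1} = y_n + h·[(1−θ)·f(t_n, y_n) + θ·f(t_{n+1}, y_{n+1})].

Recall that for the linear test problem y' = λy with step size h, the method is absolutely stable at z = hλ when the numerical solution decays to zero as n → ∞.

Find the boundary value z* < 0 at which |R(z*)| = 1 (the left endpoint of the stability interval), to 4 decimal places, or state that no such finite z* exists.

On y'=λy, z=hλ:
  y_{n+1} = y_n + z·[7/13·y_n + 6/13·y_{n+1}] ⇒ (1 − 6/13z)y_{n+1} = (1 + 7/13z)y_n
  so R(z) = (1 + 7/13z)/(1 − 6/13z).

Boundary: |R(x)|=1, x<0.
x=-1.2: |R|=0.2277
R=−1: 1+7/13x = −1+6/13x ⇒ -1/13x=2 ⇒ x=2/(-1/13)=-26.0000
Confirm numerically:
  x=-24.315: |R|=0.98940 <1
  x=-16.758: |R|=0.91861 <1
  x=-15.981: |R|=0.90799 <1
  x=-26.241: |R|=1.00141 >1
  x=-26.230: |R|=1.00135 >1
  x=-26.174: |R|=1.00102 >1
Interval (-26.0000, 0).

left endpoint -26.0000.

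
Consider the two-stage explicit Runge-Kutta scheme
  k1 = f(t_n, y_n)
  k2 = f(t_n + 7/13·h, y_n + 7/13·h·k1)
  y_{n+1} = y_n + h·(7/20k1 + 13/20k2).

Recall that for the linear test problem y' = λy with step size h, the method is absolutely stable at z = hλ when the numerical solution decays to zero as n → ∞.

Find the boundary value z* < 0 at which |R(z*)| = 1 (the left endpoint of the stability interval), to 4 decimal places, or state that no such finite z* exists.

z* = -2.8571.

On y'=λy, z=hλ:
  k1=λy_n ⇒ h·k1=z·y_n;  k2=λ(1+7/13z)y_n ⇒ h·k2=z(1+7/13z)y_n
  y_{n+1}/y_n = 1 + 7/20z + 13/20z(1+7/13z) = 1 + z + 7/20z²
  Hence R(z) = 1 + z + 7/20z².

Need |R(x)|<1, x<0.
x=-0.32: |R|=0.7158
R=1: x+7/20x²=0 ⇒ x=−20/7=-2.8571; min R=1−1/(4·7/20)=0.2857>−1
Confirm numerically:
  x=-2.793: |R|=0.93730 <1
  x=-2.784: |R|=0.92873 <1
  x=-2.378: |R|=0.60121 <1
  x=-2.281: |R|=0.54004 <1
  x=-3.355: |R|=1.58461 >1
  x=-2.980: |R|=1.12814 >1
  x=-2.894: |R|=1.03733 >1
So |R|<1 on (-2.8571, 0).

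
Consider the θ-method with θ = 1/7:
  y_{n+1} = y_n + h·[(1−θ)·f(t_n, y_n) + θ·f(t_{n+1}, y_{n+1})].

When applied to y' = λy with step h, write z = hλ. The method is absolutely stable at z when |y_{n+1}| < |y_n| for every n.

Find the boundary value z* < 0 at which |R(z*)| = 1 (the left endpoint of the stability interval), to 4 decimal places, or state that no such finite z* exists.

z* = -2.8000.

Set f=λy, z=hλ:
  y_{n+1} = y_n + z·[6/7·y_n + 1/7·y_{n+1}] ⇒ (1 − 1/7z)y_{n+1} = (1 + 6/7z)y_n
  Hence R(z) = (1 + 6/7z)/(1 − 1/7z).

Find x<0 with |R(x)|<1.
x=-1.3: |R|=0.0964
R=−1: 1+6/7x = −1+1/7x ⇒ -5/7x=2 ⇒ x=2/(-5/7)=-2.8000
Confirm numerically:
  x=-2.222: |R|=0.68662 <1
  x=-1.760: |R|=0.40639 <1
  x=-1.724: |R|=0.38331 <1
  x=-1.269: |R|=0.07425 <1
  x=-3.221: |R|=1.20595 >1
  x=-2.891: |R|=1.04600 >1
Stable set (-2.8000, 0).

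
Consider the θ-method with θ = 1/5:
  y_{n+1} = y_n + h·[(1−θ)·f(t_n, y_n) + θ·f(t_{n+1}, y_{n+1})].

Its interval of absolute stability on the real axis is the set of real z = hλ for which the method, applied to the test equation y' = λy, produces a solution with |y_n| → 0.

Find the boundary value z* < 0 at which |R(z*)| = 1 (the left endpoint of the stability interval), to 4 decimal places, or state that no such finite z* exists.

left endpoint -3.3333.

Test eqn y'=λy, z=hλ:
  y_{n+1} = y_n + z·[4/5·y_n + 1/5·y_{n+1}] ⇒ (1 − 1/5z)y_{n+1} = (1 + 4/5z)y_n
  so R(z) = (1 + 4/5z)/(1 − 1/5z).

Boundary: |R(x)|=1, x<0.
x=-0.85: |R|=0.2735
R=−1: 1+4/5x = −1+1/5x ⇒ -3/5x=2 ⇒ x=2/(-3/5)=-3.3333
Confirm numerically:
  x=-2.647: |R|=0.73074 <1
  x=-1.957: |R|=0.40650 <1
  x=-1.764: |R|=0.30396 <1
  x=-3.782: |R|=1.15327 >1
  x=-3.654: |R|=1.11116 >1
  x=-3.460: |R|=1.04492 >1
Stable set (-3.3333, 0).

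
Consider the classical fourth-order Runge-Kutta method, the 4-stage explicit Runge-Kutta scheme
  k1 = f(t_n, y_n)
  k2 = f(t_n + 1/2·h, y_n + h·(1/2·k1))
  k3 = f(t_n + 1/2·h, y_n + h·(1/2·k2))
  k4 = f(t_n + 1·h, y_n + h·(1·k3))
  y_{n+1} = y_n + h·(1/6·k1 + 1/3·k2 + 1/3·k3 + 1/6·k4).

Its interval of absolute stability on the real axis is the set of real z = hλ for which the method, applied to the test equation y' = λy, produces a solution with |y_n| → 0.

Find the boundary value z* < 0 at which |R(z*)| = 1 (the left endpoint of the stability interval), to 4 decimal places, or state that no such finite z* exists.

z* = -2.7853.

On y'=λy, z=hλ:
  order 4, 4-stage ⇒ R(z)=1+z+z^2/2+z^3/6+z^4/24
  (e.g. R(-0.38)=0.68392, |R|=0.68392)

Find x<0 with |R(x)|<1.
x=-0.38: |R|=0.6839
|R(-2.68)|=0.8525 |R(-1.7)|=0.2742 |R(-0.69)|=0.5027
Bisect:
  x_lo=-3.6421 |R|=3.2700  x_hi=-0.2901 |R|=0.7482
  mid=-1.96611 |R|=0.32260 →hi
  mid=-2.80412 |R|=1.02875 →lo
  mid=-2.38511 |R|=0.54630 →hi
  mid=-2.59461 |R|=0.74857 →hi
  mid=-2.69936 |R|=0.87799 →hi
  mid=-2.75174 |R|=0.95058 →hi
  mid=-2.77793 |R|=0.98895 →hi
  ...
  [-2.78550,-2.78529] ⇒ x*=-2.7853
Stable set (-2.7853, 0).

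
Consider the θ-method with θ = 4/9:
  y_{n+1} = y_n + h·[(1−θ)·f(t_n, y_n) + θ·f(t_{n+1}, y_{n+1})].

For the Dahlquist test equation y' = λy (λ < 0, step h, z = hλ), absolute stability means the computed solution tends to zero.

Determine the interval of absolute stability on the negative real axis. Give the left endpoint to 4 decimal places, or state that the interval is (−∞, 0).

z∈(-18.0000,0).

With y'=λy (z=hλ):
  y_{n+1} = y_n + z·[5/9·y_n + 4/9·y_{n+1}] ⇒ (1 − 4/9z)y_{n+1} = (1 + 5/9z)y_n
  Hence R(z) = (1 + 5/9z)/(1 − 4/9z).

Need |R(x)|<1, x<0.
x=-0.47: |R|=0.6112
R=−1: 1+5/9x = −1+4/9x ⇒ -1/9x=2 ⇒ x=2/(-1/9)=-18.0000
Confirm numerically:
  x=-13.613: |R|=0.93086 <1
  x=-11.014: |R|=0.86833 <1
  x=-9.079: |R|=0.80314 <1
  x=-18.275: |R|=1.00335 >1
  x=-18.239: |R|=1.00292 >1
  x=-18.147: |R|=1.00180 >1
So |R|<1 on (-18.0000, 0).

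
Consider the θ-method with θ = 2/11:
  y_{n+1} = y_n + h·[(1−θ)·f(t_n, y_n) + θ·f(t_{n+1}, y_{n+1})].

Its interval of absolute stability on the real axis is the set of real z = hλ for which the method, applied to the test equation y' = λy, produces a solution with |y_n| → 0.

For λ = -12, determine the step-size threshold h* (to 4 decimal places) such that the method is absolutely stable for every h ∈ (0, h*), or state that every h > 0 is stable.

(-3.1429,0); λ=-12 ⇒ h* = (22/7)/12 = 0.2619.

With y'=λy (z=hλ):
  y_{n+1} = y_n + z·[9/11·y_n + 2/11·y_{n+1}] ⇒ (1 − 2/11z)y_{n+1} = (1 + 9/11z)y_n
  R(z) = (1 + 9/11z)/(1 − 2/11z).

Need |R(x)|<1, x<0.
x=-1.32: |R|=0.0645
R=−1: 1+9/11x = −1+2/11x ⇒ -7/11x=2 ⇒ x=2/(-7/11)=-3.1429
Confirm numerically:
  x=-2.994: |R|=0.93866 <1
  x=-1.929: |R|=0.42812 <1
  x=-1.707: |R|=0.30269 <1
  x=-1.570: |R|=0.22136 <1
  x=-3.635: |R|=1.18856 >1
  x=-3.418: |R|=1.10798 >1
Interval (-3.1429, 0).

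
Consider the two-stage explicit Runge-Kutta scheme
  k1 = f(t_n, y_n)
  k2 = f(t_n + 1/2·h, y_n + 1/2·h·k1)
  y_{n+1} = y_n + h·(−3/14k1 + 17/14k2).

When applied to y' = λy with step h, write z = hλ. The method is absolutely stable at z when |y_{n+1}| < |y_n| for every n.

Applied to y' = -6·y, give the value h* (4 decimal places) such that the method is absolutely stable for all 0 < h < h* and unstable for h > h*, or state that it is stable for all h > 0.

On y'=λy, z=hλ:
  k1=λy_n ⇒ h·k1=z·y_n;  k2=λ(1+1/2z)y_n ⇒ h·k2=z(1+1/2z)y_n
  y_{n+1}/y_n = 1 − 3/14z + 17/14z(1+1/2z) = 1 + z + 17/28z²
  R(z) = 1 + z + 17/28z².

Boundary: |R(x)|=1, x<0.
x=-1.43: |R|=0.8115
R=1: x+17/28x²=0 ⇒ x=−28/17=-1.6471; min R=1−1/(4·17/28)=0.5882>−1
Confirm numerically:
  x=-1.565: |R|=0.92203 <1
  x=-1.096: |R|=0.63331 <1
  x=-0.869: |R|=0.58949 <1
  x=-2.095: |R|=1.56977 >1
  x=-2.059: |R|=1.51497 >1
Interval (-1.6471, 0).

(-1.6471,0); λ=-6 ⇒ h* = (28/17)/6 = 0.2745.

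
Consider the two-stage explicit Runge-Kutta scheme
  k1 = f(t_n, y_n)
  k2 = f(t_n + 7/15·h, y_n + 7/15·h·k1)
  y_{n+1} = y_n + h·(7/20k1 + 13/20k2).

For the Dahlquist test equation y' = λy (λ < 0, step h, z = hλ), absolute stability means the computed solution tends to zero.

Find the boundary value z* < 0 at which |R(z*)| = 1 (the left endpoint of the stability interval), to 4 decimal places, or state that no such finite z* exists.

z* = -3.2967.

Test eqn y'=λy, z=hλ:
  k1=λy_n ⇒ h·k1=z·y_n;  k2=λ(1+7/15z)y_n ⇒ h·k2=z(1+7/15z)y_n
  y_{n+1}/y_n = 1 + 7/20z + 13/20z(1+7/15z) = 1 + z + 91/300z²
  ⇒ R(z) = 1 + z + 91/300z².

Need |R(x)|<1, x<0.
x=-0.91: |R|=0.3412
R=1: x+91/300x²=0 ⇒ x=−300/91=-3.2967; min R=1−1/(4·91/300)=0.1758>−1
Confirm numerically:
  x=-2.929: |R|=0.67331 <1
  x=-2.720: |R|=0.52418 <1
  x=-1.891: |R|=0.19368 <1
  x=-1.683: |R|=0.17619 <1
  x=-3.802: |R|=1.58275 >1
  x=-3.393: |R|=1.09911 >1
Stable set (-3.2967, 0).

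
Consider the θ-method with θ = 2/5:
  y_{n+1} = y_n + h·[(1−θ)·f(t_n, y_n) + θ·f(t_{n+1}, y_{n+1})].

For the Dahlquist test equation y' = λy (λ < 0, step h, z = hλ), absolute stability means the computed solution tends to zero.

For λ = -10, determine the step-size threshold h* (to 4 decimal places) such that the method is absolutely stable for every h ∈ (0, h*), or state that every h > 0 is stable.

With y'=λy (z=hλ):
  y_{n+1} = y_n + z·[3/5·y_n + 2/5·y_{n+1}] ⇒ (1 − 2/5z)y_{n+1} = (1 + 3/5z)y_n
  Hence R(z) = (1 + 3/5z)/(1 − 2/5z).

Find x<0 with |R(x)|<1.
x=-1.3: |R|=0.1447
R=−1: 1+3/5x = −1+2/5x ⇒ -1/5x=2 ⇒ x=2/(-1/5)=-10.0000
Confirm numerically:
  x=-8.289: |R|=0.92071 <1
  x=-6.335: |R|=0.79259 <1
  x=-6.037: |R|=0.76789 <1
  x=-5.476: |R|=0.71640 <1
  x=-10.547: |R|=1.02096 >1
  x=-10.477: |R|=1.01838 >1
  x=-10.208: |R|=1.00818 >1
So |R|<1 on (-10.0000, 0).

(-10.0000,0); λ=-10 ⇒ h* = (10)/10 = 1.0000.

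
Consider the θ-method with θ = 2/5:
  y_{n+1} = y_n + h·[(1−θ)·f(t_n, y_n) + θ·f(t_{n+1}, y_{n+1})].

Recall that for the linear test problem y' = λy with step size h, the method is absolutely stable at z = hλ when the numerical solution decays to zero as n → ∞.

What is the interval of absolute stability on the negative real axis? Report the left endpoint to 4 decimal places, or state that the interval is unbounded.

On y'=λy, z=hλ:
  y_{n+1} = y_n + z·[3/5·y_n + 2/5·y_{n+1}] ⇒ (1 − 2/5z)y_{n+1} = (1 + 3/5z)y_n
  ⇒ R(z) = (1 + 3/5z)/(1 − 2/5z).

Need |R(x)|<1, x<0.
x=-1.35: |R|=0.1234
R=−1: 1+3/5x = −1+2/5x ⇒ -1/5x=2 ⇒ x=2/(-1/5)=-10.0000
Confirm numerically:
  x=-9.533: |R|=0.98060 <1
  x=-8.360: |R|=0.92449 <1
  x=-7.488: |R|=0.87425 <1
  x=-5.277: |R|=0.69635 <1
  x=-10.454: |R|=1.01752 >1
  x=-10.259: |R|=1.01015 >1
  x=-10.120: |R|=1.00475 >1
Stable set (-10.0000, 0).

z∈(-10.0000,0).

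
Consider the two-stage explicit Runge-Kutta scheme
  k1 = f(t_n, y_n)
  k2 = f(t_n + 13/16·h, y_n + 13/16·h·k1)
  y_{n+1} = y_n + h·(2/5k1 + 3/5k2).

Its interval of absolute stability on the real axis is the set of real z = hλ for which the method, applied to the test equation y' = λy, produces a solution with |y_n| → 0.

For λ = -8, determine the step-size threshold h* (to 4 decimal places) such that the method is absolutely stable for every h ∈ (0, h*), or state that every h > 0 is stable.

(-2.0513,0); λ=-8 ⇒ h* = (80/39)/8 = 0.2564.

With y'=λy (z=hλ):
  k1=λy_n ⇒ h·k1=z·y_n;  k2=λ(1+13/16z)y_n ⇒ h·k2=z(1+13/16z)y_n
  y_{n+1}/y_n = 1 + 2/5z + 3/5z(1+13/16z) = 1 + z + 39/80z²
  R(z) = 1 + z + 39/80z².

Find x<0 with |R(x)|<1.
x=-0.91: |R|=0.4937
R=1: x+39/80x²=0 ⇒ x=−80/39=-2.0513; min R=1−1/(4·39/80)=0.4872>−1
Confirm numerically:
  x=-1.598: |R|=0.64688 <1
  x=-1.353: |R|=0.53942 <1
  x=-1.096: |R|=0.48959 <1
  x=-0.925: |R|=0.49212 <1
  x=-2.458: |R|=1.48736 >1
  x=-2.452: |R|=1.47900 >1
  x=-2.260: |R|=1.22995 >1
So |R|<1 on (-2.0513, 0).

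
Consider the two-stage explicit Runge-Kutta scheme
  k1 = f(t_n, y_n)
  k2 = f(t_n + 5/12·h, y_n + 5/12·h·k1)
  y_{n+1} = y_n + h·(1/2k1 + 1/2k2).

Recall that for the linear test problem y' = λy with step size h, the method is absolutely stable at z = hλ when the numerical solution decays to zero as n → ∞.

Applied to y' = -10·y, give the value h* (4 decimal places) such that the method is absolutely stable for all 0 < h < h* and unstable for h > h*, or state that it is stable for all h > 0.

Test eqn y'=λy, z=hλ:
  k1=λy_n ⇒ h·k1=z·y_n;  k2=λ(1+5/12z)y_n ⇒ h·k2=z(1+5/12z)y_n
  y_{n+1}/y_n = 1 + 1/2z + 1/2z(1+5/12z) = 1 + z + 5/24z²
  R(z) = 1 + z + 5/24z².

Solve |R(x)|<1 on ℝ⁻.
x=-1.15: |R|=0.1255
R=1: x+5/24x²=0 ⇒ x=−24/5=-4.8000; min R=1−1/(4·5/24)=-0.2000>−1
Confirm numerically:
  x=-3.330: |R|=0.01981 <1
  x=-2.194: |R|=0.19116 <1
  x=-2.052: |R|=0.17477 <1
  x=-5.315: |R|=1.57026 >1
  x=-4.934: |R|=1.13774 >1
  x=-4.909: |R|=1.11148 >1
So |R|<1 on (-4.8000, 0).

(-4.8000,0); λ=-10 ⇒ h* = (24/5)/10 = 0.4800.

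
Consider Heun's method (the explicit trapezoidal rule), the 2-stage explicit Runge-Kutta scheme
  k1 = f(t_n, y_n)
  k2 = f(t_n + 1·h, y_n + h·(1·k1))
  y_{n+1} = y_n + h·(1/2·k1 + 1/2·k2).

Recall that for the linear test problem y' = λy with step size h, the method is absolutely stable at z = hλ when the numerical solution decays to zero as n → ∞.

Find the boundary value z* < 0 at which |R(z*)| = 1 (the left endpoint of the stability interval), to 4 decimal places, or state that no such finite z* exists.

With y'=λy (z=hλ):
  order 2, 2-stage ⇒ R(z)=1+z+z^2/2
  (e.g. R(-0.59)=0.58405, |R|=0.58405)

Boundary: |R(x)|=1, x<0.
x=-0.59: |R|=0.5840
|R(-2.24)|=1.2688 |R(-1.73)|=0.7664 |R(-0.97)|=0.5005
Bisect:
  x_lo=-2.5140 |R|=1.6461  x_hi=-0.1869 |R|=0.8306
  mid=-1.35046 |R|=0.56141 →hi
  mid=-1.93224 |R|=0.93454 →hi
  mid=-2.22313 |R|=1.24803 →lo
  mid=-2.07769 |R|=1.08070 →lo
  mid=-2.00496 |R|=1.00498 →lo
  mid=-1.96860 |R|=0.96910 →hi
  mid=-1.98678 |R|=0.98687 →hi
  mid=-1.99587 |R|=0.99588 →hi
  mid=-2.00042 |R|=1.00042 →lo
  mid=-1.99815 |R|=0.99815 →hi
  ...
  [-2.00013,-1.99999] ⇒ x*=-2.0000
Interval (-2.0000, 0).

z* = -2.0000.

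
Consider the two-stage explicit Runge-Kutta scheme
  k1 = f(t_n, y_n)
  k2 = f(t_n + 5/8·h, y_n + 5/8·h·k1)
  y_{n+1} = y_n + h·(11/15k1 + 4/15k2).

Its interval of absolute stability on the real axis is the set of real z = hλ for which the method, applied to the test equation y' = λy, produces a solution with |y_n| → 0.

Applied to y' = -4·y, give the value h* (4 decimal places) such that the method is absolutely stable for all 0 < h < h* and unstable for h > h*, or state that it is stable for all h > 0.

Set f=λy, z=hλ:
  k1=λy_n ⇒ h·k1=z·y_n;  k2=λ(1+5/8z)y_n ⇒ h·k2=z(1+5/8z)y_n
  y_{n+1}/y_n = 1 + 11/15z + 4/15z(1+5/8z) = 1 + z + 1/6z²
  ⇒ R(z) = 1 + z + 1/6z².

Need |R(x)|<1, x<0.
x=-0.62: |R|=0.4441
R=1: x+1/6x²=0 ⇒ x=−6=-6.0000; min R=1−1/(4·1/6)=-0.5000>−1
Confirm numerically:
  x=-5.889: |R|=0.89105 <1
  x=-5.005: |R|=0.17000 <1
  x=-3.989: |R|=0.33698 <1
  x=-6.321: |R|=1.33817 >1
  x=-6.288: |R|=1.30182 >1
  x=-6.264: |R|=1.27562 >1
So |R|<1 on (-6.0000, 0).

(-6.0000,0); λ=-4 ⇒ h* = (6)/4 = 1.5000.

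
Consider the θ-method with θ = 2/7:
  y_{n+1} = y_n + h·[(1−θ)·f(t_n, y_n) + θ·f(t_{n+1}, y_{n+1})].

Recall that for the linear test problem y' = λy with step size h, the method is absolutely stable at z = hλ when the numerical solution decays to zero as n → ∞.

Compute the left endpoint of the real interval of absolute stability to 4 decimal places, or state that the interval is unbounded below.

With y'=λy (z=hλ):
  y_{n+1} = y_n + z·[5/7·y_n + 2/7·y_{n+1}] ⇒ (1 − 2/7z)y_{n+1} = (1 + 5/7z)y_n
  so R(z) = (1 + 5/7z)/(1 − 2/7z).

Solve |R(x)|<1 on ℝ⁻.
x=-0.67: |R|=0.4376
R=−1: 1+5/7x = −1+2/7x ⇒ -3/7x=2 ⇒ x=2/(-3/7)=-4.6667
Confirm numerically:
  x=-3.871: |R|=0.83808 <1
  x=-3.480: |R|=0.74499 <1
  x=-2.966: |R|=0.60547 <1
  x=-5.196: |R|=1.09131 >1
  x=-4.907: |R|=1.04288 >1
  x=-4.788: |R|=1.02196 >1
Stable set (-4.6667, 0).

z* = -4.6667.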